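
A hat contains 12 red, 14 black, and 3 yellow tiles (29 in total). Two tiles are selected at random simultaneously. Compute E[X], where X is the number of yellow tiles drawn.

By linearity of expectation, E[X] = Σ P(draw i is yellow); by symmetry each draw (even without replacement) has P(yellow) = 3/29.
E[X] = 2 · 3/29 = 6/29 ≈ 0.2069.

6/29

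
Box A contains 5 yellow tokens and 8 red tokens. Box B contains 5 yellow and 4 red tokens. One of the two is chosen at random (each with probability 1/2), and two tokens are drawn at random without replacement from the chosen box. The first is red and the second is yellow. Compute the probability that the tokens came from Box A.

12/25

P(E | Box A) = 10/39; P(E | Box B) = 5/18.
P(E) = 1/2·10/39 + 1/2·5/18 = 125/468.
By Bayes' rule, P(Box A | E) = 5/39 / 125/468 = 12/25 ≈ 0.4800.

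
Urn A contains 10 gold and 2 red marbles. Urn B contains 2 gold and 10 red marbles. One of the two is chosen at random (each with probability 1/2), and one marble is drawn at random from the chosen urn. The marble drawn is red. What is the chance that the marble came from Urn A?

P(red | Urn A) = 1/6; P(red | Urn B) = 5/6.
P(red) = 1/2·1/6 + 1/2·5/6 = 1/2.
By Bayes' rule, P(Urn A | red) = 1/12 / 1/2 = 1/6 ≈ 0.1667.

1/6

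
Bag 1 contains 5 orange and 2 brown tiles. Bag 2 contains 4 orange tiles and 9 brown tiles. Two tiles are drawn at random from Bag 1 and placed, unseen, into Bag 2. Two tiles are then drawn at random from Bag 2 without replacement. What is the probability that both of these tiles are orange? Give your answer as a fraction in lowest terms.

Condition on how many of the transferred tiles are orange (from Bag 1: 5 orange of 7; then Bag 2 has 15 total).
  0 orange: C(5,0)C(2,2)/C(7,2) = 1/21; then P = C(4,2)/C(15,2) = 2/35
  1 orange: C(5,1)C(2,1)/C(7,2) = 10/21; then P = C(5,2)/C(15,2) = 2/21
  2 orange: C(5,2)C(2,0)/C(7,2) = 10/21; then P = C(6,2)/C(15,2) = 1/7
P(both orange) = 256/2205 ≈ 0.1161.

256/2205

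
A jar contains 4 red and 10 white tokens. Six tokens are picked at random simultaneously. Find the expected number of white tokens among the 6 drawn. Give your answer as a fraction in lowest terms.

30/7

By linearity of expectation, E[X] = Σ P(draw i is white); by symmetry each draw (even without replacement) has P(white) = 10/14.
E[X] = 6 · 10/14 = 30/7 ≈ 4.2857.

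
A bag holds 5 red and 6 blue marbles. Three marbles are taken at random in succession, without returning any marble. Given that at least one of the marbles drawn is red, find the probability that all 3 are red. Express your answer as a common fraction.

2/29

P(all 3 red) = C(5,3)/C(11,3) = 2/33; P(at least one red) = 1 − C(6,3)/C(11,3) = 29/33.
Since 'all 3 red' ⊆ 'at least one red', P(all 3 | at least one) = 2/33 / 29/33 = 2/29 ≈ 0.0690.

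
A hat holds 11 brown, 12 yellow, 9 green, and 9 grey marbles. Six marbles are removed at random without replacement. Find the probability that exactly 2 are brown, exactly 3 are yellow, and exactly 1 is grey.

Unordered draws without replacement: count favorable combinations over C(41,6).
Favorable = C(11,2) · C(12,3) · C(9,0) · C(9,1) = 108900; total = C(41,6) = 4496388.
P = 108900/4496388 = 9075/374699 ≈ 0.0242.

9075/374699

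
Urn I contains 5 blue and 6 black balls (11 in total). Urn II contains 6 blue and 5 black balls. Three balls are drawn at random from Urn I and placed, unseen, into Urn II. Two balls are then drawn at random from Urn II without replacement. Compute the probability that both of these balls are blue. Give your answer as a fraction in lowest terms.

261/1001

Condition on how many of the transferred balls are blue (from Urn I: 5 blue of 11; then Urn II has 14 total).
  0 blue: C(5,0)C(6,3)/C(11,3) = 4/33; then P = C(6,2)/C(14,2) = 15/91
  1 blue: C(5,1)C(6,2)/C(11,3) = 5/11; then P = C(7,2)/C(14,2) = 3/13
  2 blue: C(5,2)C(6,1)/C(11,3) = 4/11; then P = C(8,2)/C(14,2) = 4/13
  3 blue: C(5,3)C(6,0)/C(11,3) = 2/33; then P = C(9,2)/C(14,2) = 36/91
P(both blue) = 261/1001 ≈ 0.2607.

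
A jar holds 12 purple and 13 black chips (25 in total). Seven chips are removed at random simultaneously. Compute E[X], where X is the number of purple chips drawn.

By linearity of expectation, E[X] = Σ P(draw i is purple); by symmetry each draw (even without replacement) has P(purple) = 12/25.
E[X] = 7 · 12/25 = 84/25 ≈ 3.3600.

84/25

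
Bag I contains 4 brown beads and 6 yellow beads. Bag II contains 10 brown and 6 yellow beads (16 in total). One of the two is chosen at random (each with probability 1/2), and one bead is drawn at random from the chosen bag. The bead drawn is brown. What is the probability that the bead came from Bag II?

25/41

P(brown | Bag I) = 2/5; P(brown | Bag II) = 5/8.
P(brown) = 1/2·2/5 + 1/2·5/8 = 41/80.
By Bayes' rule, P(Bag II | brown) = 5/16 / 41/80 = 25/41 ≈ 0.6098.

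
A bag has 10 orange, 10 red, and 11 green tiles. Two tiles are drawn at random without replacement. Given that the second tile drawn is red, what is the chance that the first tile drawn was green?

P(first=green and the second tile drawn is red) = (11/31)·(10/30) = 11/93.
P(the second tile drawn is red) = Σ over first color = 10/93 + 3/31 + 11/93 = 10/31.
By Bayes, P(first=green | the second tile drawn is red) = 11/93 / 10/31 = 11/30 ≈ 0.3667.

11/30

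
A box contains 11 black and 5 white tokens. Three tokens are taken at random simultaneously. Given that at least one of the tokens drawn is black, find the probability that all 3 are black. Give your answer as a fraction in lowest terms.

P(all 3 black) = C(11,3)/C(16,3) = 33/112; P(at least one black) = 1 − C(5,3)/C(16,3) = 55/56.
Since 'all 3 black' ⊆ 'at least one black', P(all 3 | at least one) = 33/112 / 55/56 = 3/10 ≈ 0.3000.

3/10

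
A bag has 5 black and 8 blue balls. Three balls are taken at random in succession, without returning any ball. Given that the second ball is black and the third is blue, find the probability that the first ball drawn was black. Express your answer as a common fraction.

P(first=black and the second ball is black and the third is blue) = (5/13)·(4/12)·(8/11) = 40/429.
P(E) = Σ over first color = 40/429 + 70/429 = 10/39.
By Bayes, P(first=black | E) = 40/429 / 10/39 = 4/11 ≈ 0.3636.

4/11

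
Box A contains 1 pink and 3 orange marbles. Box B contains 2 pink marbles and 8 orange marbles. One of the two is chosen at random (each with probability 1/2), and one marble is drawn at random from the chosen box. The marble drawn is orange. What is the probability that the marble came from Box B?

P(orange | Box A) = 3/4; P(orange | Box B) = 4/5.
P(orange) = 1/2·3/4 + 1/2·4/5 = 31/40.
By Bayes' rule, P(Box B | orange) = 2/5 / 31/40 = 16/31 ≈ 0.5161.

16/31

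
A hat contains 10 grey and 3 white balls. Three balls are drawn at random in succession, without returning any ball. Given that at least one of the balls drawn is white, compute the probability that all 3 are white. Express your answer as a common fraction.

P(all 3 white) = C(3,3)/C(13,3) = 1/286; P(at least one white) = 1 − C(10,3)/C(13,3) = 83/143.
Since 'all 3 white' ⊆ 'at least one white', P(all 3 | at least one) = 1/286 / 83/143 = 1/166 ≈ 0.0060.

1/166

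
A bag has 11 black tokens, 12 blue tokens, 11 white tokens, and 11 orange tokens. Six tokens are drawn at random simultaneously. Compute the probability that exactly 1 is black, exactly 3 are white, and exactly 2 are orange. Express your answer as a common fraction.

605/49364

Unordered draws without replacement: count favorable combinations over C(45,6).
Favorable = C(11,1) · C(12,0) · C(11,3) · C(11,2) = 99825; total = C(45,6) = 8145060.
P = 99825/8145060 = 605/49364 ≈ 0.0123.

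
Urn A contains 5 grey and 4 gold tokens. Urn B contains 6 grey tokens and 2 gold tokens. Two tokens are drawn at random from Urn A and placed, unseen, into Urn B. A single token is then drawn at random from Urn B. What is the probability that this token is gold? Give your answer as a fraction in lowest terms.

13/45

Condition on how many of the transferred tokens are gold (from Urn A: 4 gold of 9; then Urn B has 10 total).
  0 gold: C(4,0)C(5,2)/C(9,2) = 5/18; then P = 2/10
  1 gold: C(4,1)C(5,1)/C(9,2) = 5/9; then P = 3/10
  2 gold: C(4,2)C(5,0)/C(9,2) = 1/6; then P = 4/10
P(gold from Urn B) = 13/45 ≈ 0.2889.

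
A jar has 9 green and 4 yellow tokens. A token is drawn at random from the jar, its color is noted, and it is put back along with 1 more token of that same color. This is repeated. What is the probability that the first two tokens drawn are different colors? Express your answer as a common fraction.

Either green then yellow, or yellow then green; after the first draw the total is 14.
P = (9/13)·(4/14) + (4/13)·(9/14) = 36/91 ≈ 0.3956.

36/91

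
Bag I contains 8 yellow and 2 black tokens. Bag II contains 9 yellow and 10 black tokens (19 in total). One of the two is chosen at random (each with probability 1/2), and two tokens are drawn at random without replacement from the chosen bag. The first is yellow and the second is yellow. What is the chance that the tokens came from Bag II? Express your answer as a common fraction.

P(E | Bag I) = 28/45; P(E | Bag II) = 4/19.
P(E) = 1/2·28/45 + 1/2·4/19 = 356/855.
By Bayes' rule, P(Bag II | E) = 2/19 / 356/855 = 45/178 ≈ 0.2528.

45/178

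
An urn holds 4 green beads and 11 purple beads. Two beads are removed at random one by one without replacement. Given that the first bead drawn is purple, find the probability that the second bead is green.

2/7

After removing 1 purple, the urn has 4 green out of 14 remaining.
P(second is green | given) = 4/14 = 2/7 ≈ 0.2857.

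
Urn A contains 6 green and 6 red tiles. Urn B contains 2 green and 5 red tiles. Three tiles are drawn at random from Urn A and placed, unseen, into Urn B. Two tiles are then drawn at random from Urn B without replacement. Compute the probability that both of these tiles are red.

Condition on how many of the transferred tiles are red (from Urn A: 6 red of 12; then Urn B has 10 total).
  0 red: C(6,0)C(6,3)/C(12,3) = 1/11; then P = C(5,2)/C(10,2) = 2/9
  1 red: C(6,1)C(6,2)/C(12,3) = 9/22; then P = C(6,2)/C(10,2) = 1/3
  2 red: C(6,2)C(6,1)/C(12,3) = 9/22; then P = C(7,2)/C(10,2) = 7/15
  3 red: C(6,3)C(6,0)/C(12,3) = 1/11; then P = C(8,2)/C(10,2) = 28/45
P(both red) = 40/99 ≈ 0.4040.

40/99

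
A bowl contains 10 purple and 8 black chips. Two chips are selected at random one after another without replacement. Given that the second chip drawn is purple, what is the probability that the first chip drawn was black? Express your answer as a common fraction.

P(first=black and the second chip drawn is purple) = (8/18)·(10/17) = 40/153.
P(the second chip drawn is purple) = Σ over first color = 5/17 + 40/153 = 5/9.
By Bayes, P(first=black | the second chip drawn is purple) = 40/153 / 5/9 = 8/17 ≈ 0.4706.

8/17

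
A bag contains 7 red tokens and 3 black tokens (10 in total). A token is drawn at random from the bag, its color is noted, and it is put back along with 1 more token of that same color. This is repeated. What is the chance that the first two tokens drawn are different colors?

Either black then red, or red then black; after the first draw the total is 11.
P = (3/10)·(7/11) + (7/10)·(3/11) = 21/55 ≈ 0.3818.

21/55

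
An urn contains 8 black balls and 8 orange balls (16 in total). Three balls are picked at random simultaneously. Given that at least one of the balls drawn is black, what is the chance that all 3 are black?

P(all 3 black) = C(8,3)/C(16,3) = 1/10; P(at least one black) = 1 − C(8,3)/C(16,3) = 9/10.
Since 'all 3 black' ⊆ 'at least one black', P(all 3 | at least one) = 1/10 / 9/10 = 1/9 ≈ 0.1111.

1/9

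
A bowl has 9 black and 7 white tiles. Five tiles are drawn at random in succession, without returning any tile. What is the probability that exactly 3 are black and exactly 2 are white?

21/52

Unordered draws without replacement: count favorable combinations over C(16,5).
Favorable = C(9,3) · C(7,2) = 1764; total = C(16,5) = 4368.
P = 1764/4368 = 21/52 ≈ 0.4038.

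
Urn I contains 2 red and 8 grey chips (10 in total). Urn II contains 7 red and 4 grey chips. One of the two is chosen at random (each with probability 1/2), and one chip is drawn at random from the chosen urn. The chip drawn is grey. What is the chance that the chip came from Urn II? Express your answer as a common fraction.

5/16

P(grey | Urn I) = 4/5; P(grey | Urn II) = 4/11.
P(grey) = 1/2·4/5 + 1/2·4/11 = 32/55.
By Bayes' rule, P(Urn II | grey) = 2/11 / 32/55 = 5/16 ≈ 0.3125.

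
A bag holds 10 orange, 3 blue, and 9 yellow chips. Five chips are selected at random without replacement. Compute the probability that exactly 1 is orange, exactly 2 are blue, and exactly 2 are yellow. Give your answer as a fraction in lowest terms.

Unordered draws without replacement: count favorable combinations over C(22,5).
Favorable = C(10,1) · C(3,2) · C(9,2) = 1080; total = C(22,5) = 26334.
P = 1080/26334 = 60/1463 ≈ 0.0410.

60/1463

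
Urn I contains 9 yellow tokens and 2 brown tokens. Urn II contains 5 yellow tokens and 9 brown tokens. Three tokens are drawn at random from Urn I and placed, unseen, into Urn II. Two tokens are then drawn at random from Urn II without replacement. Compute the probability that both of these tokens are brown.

2253/7480

Condition on how many of the transferred tokens are brown (from Urn I: 2 brown of 11; then Urn II has 17 total).
  0 brown: C(2,0)C(9,3)/C(11,3) = 28/55; then P = C(9,2)/C(17,2) = 9/34
  1 brown: C(2,1)C(9,2)/C(11,3) = 24/55; then P = C(10,2)/C(17,2) = 45/136
  2 brown: C(2,2)C(9,1)/C(11,3) = 3/55; then P = C(11,2)/C(17,2) = 55/136
P(both brown) = 2253/7480 ≈ 0.3012.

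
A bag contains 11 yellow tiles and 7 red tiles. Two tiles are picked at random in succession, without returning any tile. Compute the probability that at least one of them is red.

98/153

Use the complement: P(at least one red) = 1 − P(no red).
P(none) = C(11,2)/C(18,2) = 55/153.
So P = 1 − 55/153 = 98/153 ≈ 0.6405.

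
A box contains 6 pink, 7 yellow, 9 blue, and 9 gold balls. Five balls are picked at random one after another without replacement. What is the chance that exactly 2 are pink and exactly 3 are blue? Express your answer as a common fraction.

20/2697

Unordered draws without replacement: count favorable combinations over C(31,5).
Favorable = C(6,2) · C(7,0) · C(9,3) · C(9,0) = 1260; total = C(31,5) = 169911.
P = 1260/169911 = 20/2697 ≈ 0.0074.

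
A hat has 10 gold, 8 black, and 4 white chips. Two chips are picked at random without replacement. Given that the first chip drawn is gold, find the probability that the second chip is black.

8/21

After removing 1 gold, the hat has 8 black out of 21 remaining.
P(second is black | given) = 8/21 ≈ 0.3810.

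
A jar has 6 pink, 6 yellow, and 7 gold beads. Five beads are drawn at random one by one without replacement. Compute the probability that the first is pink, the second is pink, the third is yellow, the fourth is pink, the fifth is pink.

1/646

Multiply the conditional probability of each draw in order, without replacement, so each draw removes one from its color and from the total.
P = (6/19) · (5/18) · (6/17) · (4/16) · (3/15) = 1/646 ≈ 0.0015.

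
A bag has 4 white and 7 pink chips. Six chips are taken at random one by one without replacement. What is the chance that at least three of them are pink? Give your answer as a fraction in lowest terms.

21/22

Sum the hypergeometric tail for j = 3,…,6 pink chips.
Favorable = C(7,3)·C(4,3) + C(7,4)·C(4,2) + C(7,5)·C(4,1) + C(7,6)·C(4,0) = 441; total = C(11,6) = 462.
P = 441/462 = 21/22 ≈ 0.9545.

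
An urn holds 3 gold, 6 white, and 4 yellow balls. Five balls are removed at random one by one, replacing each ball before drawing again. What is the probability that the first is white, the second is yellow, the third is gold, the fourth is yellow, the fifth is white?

Multiply the conditional probability of each draw in order, with replacement (the composition resets each draw).
P = (6/13) · (4/13) · (3/13) · (4/13) · (6/13) = 1728/371293 ≈ 0.0047.

1728/371293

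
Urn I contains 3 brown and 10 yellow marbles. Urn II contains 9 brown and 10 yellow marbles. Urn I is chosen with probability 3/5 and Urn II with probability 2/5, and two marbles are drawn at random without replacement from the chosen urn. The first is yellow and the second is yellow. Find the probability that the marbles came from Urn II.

52/223

P(E | Urn I) = 15/26; P(E | Urn II) = 5/19.
P(E) = 3/5·15/26 + 2/5·5/19 = 223/494.
By Bayes' rule, P(Urn II | E) = 2/19 / 223/494 = 52/223 ≈ 0.2332.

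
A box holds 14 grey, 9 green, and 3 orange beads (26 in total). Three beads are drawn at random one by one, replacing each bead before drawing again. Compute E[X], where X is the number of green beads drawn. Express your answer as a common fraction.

27/26

By linearity of expectation, E[X] = Σ P(draw i is green); each independent draw has P(green) = 9/26.
E[X] = 3 · 9/26 = 27/26 ≈ 1.0385.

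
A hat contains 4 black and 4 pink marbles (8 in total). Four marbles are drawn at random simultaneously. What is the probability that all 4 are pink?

1/70

Unordered draws without replacement: count favorable combinations over C(8,4).
Favorable = C(4,0) · C(4,4) = 1; total = C(8,4) = 70.
P = 1/70 = 1/70 ≈ 0.0143.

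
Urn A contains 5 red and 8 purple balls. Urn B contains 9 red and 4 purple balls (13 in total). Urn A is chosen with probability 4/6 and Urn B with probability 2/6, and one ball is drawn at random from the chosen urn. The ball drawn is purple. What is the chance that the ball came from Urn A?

4/5

P(purple | Urn A) = 8/13; P(purple | Urn B) = 4/13.
P(purple) = 2/3·8/13 + 1/3·4/13 = 20/39.
By Bayes' rule, P(Urn A | purple) = 16/39 / 20/39 = 4/5 ≈ 0.8000.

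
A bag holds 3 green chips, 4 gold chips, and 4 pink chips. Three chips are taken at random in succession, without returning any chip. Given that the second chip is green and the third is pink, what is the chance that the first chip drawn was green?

2/9

P(first=green and the second chip is green and the third is pink) = (3/11)·(2/10)·(4/9) = 4/165.
P(E) = Σ over first color = 4/165 + 8/165 + 2/55 = 6/55.
By Bayes, P(first=green | E) = 4/165 / 6/55 = 2/9 ≈ 0.2222.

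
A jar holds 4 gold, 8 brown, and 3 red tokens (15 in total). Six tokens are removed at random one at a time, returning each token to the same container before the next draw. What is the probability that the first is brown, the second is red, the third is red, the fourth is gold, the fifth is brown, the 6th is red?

Multiply the conditional probability of each draw in order, with replacement (the composition resets each draw).
P = (8/15) · (3/15) · (3/15) · (4/15) · (8/15) · (3/15) = 256/421875 ≈ 0.0006.

256/421875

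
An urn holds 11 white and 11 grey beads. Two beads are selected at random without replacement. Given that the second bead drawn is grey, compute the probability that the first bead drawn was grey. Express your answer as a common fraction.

P(first=grey and the second bead drawn is grey) = (11/22)·(10/21) = 5/21.
P(the second bead drawn is grey) = Σ over first color = 11/42 + 5/21 = 1/2.
By Bayes, P(first=grey | the second bead drawn is grey) = 5/21 / 1/2 = 10/21 ≈ 0.4762.

10/21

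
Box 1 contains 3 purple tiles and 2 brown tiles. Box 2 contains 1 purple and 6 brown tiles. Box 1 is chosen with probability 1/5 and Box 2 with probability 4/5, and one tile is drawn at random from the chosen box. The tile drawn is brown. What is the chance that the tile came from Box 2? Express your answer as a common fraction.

60/67

P(brown | Box 1) = 2/5; P(brown | Box 2) = 6/7.
P(brown) = 1/5·2/5 + 4/5·6/7 = 134/175.
By Bayes' rule, P(Box 2 | brown) = 24/35 / 134/175 = 60/67 ≈ 0.8955.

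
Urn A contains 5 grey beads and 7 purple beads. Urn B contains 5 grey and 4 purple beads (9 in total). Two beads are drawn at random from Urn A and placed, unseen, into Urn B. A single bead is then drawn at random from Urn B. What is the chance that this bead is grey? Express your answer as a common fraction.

Condition on how many of the transferred beads are grey (from Urn A: 5 grey of 12; then Urn B has 11 total).
  0 grey: C(5,0)C(7,2)/C(12,2) = 7/22; then P = 5/11
  1 grey: C(5,1)C(7,1)/C(12,2) = 35/66; then P = 6/11
  2 grey: C(5,2)C(7,0)/C(12,2) = 5/33; then P = 7/11
P(grey from Urn B) = 35/66 ≈ 0.5303.

35/66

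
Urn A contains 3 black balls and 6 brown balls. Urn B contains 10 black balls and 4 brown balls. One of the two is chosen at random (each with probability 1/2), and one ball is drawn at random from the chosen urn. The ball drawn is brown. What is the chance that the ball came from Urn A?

7/10

P(brown | Urn A) = 2/3; P(brown | Urn B) = 2/7.
P(brown) = 1/2·2/3 + 1/2·2/7 = 10/21.
By Bayes' rule, P(Urn A | brown) = 1/3 / 10/21 = 7/10 ≈ 0.7000.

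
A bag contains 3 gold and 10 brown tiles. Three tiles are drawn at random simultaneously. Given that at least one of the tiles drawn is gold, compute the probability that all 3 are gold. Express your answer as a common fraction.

1/166

P(all 3 gold) = C(3,3)/C(13,3) = 1/286; P(at least one gold) = 1 − C(10,3)/C(13,3) = 83/143.
Since 'all 3 gold' ⊆ 'at least one gold', P(all 3 | at least one) = 1/286 / 83/143 = 1/166 ≈ 0.0060.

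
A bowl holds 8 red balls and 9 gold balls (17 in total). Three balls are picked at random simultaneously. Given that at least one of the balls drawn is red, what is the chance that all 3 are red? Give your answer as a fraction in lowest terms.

P(all 3 red) = C(8,3)/C(17,3) = 7/85; P(at least one red) = 1 − C(9,3)/C(17,3) = 149/170.
Since 'all 3 red' ⊆ 'at least one red', P(all 3 | at least one) = 7/85 / 149/170 = 14/149 ≈ 0.0940.

14/149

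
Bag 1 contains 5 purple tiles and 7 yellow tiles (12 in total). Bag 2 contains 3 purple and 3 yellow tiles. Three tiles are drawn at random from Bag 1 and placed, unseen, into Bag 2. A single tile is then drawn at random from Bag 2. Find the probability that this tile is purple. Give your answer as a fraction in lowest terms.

Condition on how many of the transferred tiles are purple (from Bag 1: 5 purple of 12; then Bag 2 has 9 total).
  0 purple: C(5,0)C(7,3)/C(12,3) = 7/44; then P = 3/9
  1 purple: C(5,1)C(7,2)/C(12,3) = 21/44; then P = 4/9
  2 purple: C(5,2)C(7,1)/C(12,3) = 7/22; then P = 5/9
  3 purple: C(5,3)C(7,0)/C(12,3) = 1/22; then P = 6/9
P(purple from Bag 2) = 17/36 ≈ 0.4722.

17/36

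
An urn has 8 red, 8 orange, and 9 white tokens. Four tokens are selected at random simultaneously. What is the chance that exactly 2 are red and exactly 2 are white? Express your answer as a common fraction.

Unordered draws without replacement: count favorable combinations over C(25,4).
Favorable = C(8,2) · C(8,0) · C(9,2) = 1008; total = C(25,4) = 12650.
P = 1008/12650 = 504/6325 ≈ 0.0797.

504/6325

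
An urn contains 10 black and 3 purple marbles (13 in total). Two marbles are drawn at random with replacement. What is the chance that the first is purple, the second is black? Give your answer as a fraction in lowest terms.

30/169

Multiply the conditional probability of each draw in order, with replacement (the composition resets each draw).
P = (3/13) · (10/13) = 30/169 ≈ 0.1775.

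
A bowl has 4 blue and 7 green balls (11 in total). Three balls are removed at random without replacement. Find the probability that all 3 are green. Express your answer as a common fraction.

Unordered draws without replacement: count favorable combinations over C(11,3).
Favorable = C(4,0) · C(7,3) = 35; total = C(11,3) = 165.
P = 35/165 = 7/33 ≈ 0.2121.

7/33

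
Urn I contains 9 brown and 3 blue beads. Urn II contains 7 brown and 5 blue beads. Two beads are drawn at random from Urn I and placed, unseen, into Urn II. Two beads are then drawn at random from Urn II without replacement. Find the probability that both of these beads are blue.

138/1001

Condition on how many of the transferred beads are blue (from Urn I: 3 blue of 12; then Urn II has 14 total).
  0 blue: C(3,0)C(9,2)/C(12,2) = 6/11; then P = C(5,2)/C(14,2) = 10/91
  1 blue: C(3,1)C(9,1)/C(12,2) = 9/22; then P = C(6,2)/C(14,2) = 15/91
  2 blue: C(3,2)C(9,0)/C(12,2) = 1/22; then P = C(7,2)/C(14,2) = 3/13
P(both blue) = 138/1001 ≈ 0.1379.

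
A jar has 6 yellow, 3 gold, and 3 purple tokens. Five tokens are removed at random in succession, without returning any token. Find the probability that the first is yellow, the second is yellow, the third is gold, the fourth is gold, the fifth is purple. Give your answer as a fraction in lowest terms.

1/176

Multiply the conditional probability of each draw in order, without replacement, so each draw removes one from its color and from the total.
P = (6/12) · (5/11) · (3/10) · (2/9) · (3/8) = 1/176 ≈ 0.0057.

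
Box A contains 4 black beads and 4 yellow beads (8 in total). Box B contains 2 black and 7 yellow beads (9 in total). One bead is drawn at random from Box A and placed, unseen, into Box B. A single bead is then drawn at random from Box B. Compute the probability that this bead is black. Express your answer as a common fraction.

1/4

Condition on how many of the transferred beads are black (from Box A: 4 black of 8; then Box B has 10 total).
  0 black: C(4,0)C(4,1)/C(8,1) = 1/2; then P = 2/10
  1 black: C(4,1)C(4,0)/C(8,1) = 1/2; then P = 3/10
P(black from Box B) = 1/4 ≈ 0.2500.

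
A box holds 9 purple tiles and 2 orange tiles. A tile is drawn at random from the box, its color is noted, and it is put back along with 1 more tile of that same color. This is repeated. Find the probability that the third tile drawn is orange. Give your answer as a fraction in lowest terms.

Sum over the four possibilities for the first two draws (orange/not-orange each), tracking how the orange count and total change by +1 per draw.
P(third is orange) = 2/11 ≈ 0.1818. (In a Pólya urn every draw has the same marginal probability 2/11.)

2/11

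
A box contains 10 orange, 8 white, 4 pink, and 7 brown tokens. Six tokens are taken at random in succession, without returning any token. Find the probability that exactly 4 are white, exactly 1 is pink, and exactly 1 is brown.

Unordered draws without replacement: count favorable combinations over C(29,6).
Favorable = C(10,0) · C(8,4) · C(4,1) · C(7,1) = 1960; total = C(29,6) = 475020.
P = 1960/475020 = 14/3393 ≈ 0.0041.

14/3393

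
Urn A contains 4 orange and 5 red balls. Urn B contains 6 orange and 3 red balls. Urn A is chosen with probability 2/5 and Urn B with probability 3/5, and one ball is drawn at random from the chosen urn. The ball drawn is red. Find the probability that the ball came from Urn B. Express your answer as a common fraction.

9/19

P(red | Urn A) = 5/9; P(red | Urn B) = 1/3.
P(red) = 2/5·5/9 + 3/5·1/3 = 19/45.
By Bayes' rule, P(Urn B | red) = 1/5 / 19/45 = 9/19 ≈ 0.4737.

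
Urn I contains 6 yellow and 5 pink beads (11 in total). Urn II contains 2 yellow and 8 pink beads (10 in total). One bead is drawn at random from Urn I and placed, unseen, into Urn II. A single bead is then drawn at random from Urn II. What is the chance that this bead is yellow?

Condition on how many of the transferred beads are yellow (from Urn I: 6 yellow of 11; then Urn II has 11 total).
  0 yellow: C(6,0)C(5,1)/C(11,1) = 5/11; then P = 2/11
  1 yellow: C(6,1)C(5,0)/C(11,1) = 6/11; then P = 3/11
P(yellow from Urn II) = 28/121 ≈ 0.2314.

28/121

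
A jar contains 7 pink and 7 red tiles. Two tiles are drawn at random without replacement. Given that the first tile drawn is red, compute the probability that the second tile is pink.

7/13

After removing 1 red, the jar has 7 pink out of 13 remaining.
P(second is pink | given) = 7/13 ≈ 0.5385.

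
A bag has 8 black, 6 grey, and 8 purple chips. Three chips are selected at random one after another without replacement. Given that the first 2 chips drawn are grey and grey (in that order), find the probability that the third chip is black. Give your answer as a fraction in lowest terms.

2/5

After removing 2 grey, the bag has 8 black out of 20 remaining.
P(third is black | given) = 8/20 = 2/5 ≈ 0.4000.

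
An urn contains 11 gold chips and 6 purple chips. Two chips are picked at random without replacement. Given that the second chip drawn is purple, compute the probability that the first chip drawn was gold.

11/16

P(first=gold and the second chip drawn is purple) = (11/17)·(6/16) = 33/136.
P(the second chip drawn is purple) = Σ over first color = 33/136 + 15/136 = 6/17.
By Bayes, P(first=gold | the second chip drawn is purple) = 33/136 / 6/17 = 11/16 ≈ 0.6875.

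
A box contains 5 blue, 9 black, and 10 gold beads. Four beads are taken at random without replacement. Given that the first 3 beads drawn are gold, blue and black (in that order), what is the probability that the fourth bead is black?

8/21

After removing 1 blue, 1 black, 1 gold, the box has 8 black out of 21 remaining.
P(fourth is black | given) = 8/21 ≈ 0.3810.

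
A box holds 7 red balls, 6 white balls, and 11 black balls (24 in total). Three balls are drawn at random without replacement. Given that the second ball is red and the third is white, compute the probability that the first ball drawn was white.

P(first=white and the second ball is red and the third is white) = (6/24)·(7/23)·(5/22) = 35/2024.
P(E) = Σ over first color = 21/1012 + 35/2024 + 7/184 = 7/92.
By Bayes, P(first=white | E) = 35/2024 / 7/92 = 5/22 ≈ 0.2273.

5/22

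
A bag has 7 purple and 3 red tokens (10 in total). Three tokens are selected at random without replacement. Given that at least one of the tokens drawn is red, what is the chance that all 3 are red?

1/85

P(all 3 red) = C(3,3)/C(10,3) = 1/120; P(at least one red) = 1 − C(7,3)/C(10,3) = 17/24.
Since 'all 3 red' ⊆ 'at least one red', P(all 3 | at least one) = 1/120 / 17/24 = 1/85 ≈ 0.0118.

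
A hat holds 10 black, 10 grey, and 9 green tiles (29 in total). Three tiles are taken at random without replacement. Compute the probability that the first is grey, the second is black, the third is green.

Multiply the conditional probability of each draw in order, without replacement, so each draw removes one from its color and from the total.
P = (10/29) · (10/28) · (9/27) = 25/609 ≈ 0.0411.

25/609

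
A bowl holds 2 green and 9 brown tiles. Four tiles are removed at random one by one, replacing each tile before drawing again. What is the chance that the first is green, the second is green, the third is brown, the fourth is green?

Multiply the conditional probability of each draw in order, with replacement (the composition resets each draw).
P = (2/11) · (2/11) · (9/11) · (2/11) = 72/14641 ≈ 0.0049.

72/14641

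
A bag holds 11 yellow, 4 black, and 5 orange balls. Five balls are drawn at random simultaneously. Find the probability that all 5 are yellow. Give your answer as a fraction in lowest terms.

Unordered draws without replacement: count favorable combinations over C(20,5).
Favorable = C(11,5) · C(4,0) · C(5,0) = 462; total = C(20,5) = 15504.
P = 462/15504 = 77/2584 ≈ 0.0298.

77/2584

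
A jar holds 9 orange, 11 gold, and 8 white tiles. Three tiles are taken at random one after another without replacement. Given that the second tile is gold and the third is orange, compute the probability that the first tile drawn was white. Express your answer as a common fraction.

4/13

P(first=white and the second tile is gold and the third is orange) = (8/28)·(11/27)·(9/26) = 11/273.
P(E) = Σ over first color = 11/273 + 55/1092 + 11/273 = 11/84.
By Bayes, P(first=white | E) = 11/273 / 11/84 = 4/13 ≈ 0.3077.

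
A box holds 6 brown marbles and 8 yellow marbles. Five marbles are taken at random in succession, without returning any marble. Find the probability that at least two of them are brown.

Sum the hypergeometric tail for j = 2,…,5 brown marbles.
Favorable = C(6,2)·C(8,3) + C(6,3)·C(8,2) + C(6,4)·C(8,1) + C(6,5)·C(8,0) = 1526; total = C(14,5) = 2002.
P = 1526/2002 = 109/143 ≈ 0.7622.

109/143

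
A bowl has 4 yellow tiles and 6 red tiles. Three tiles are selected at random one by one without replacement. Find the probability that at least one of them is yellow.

Use the complement: P(at least one yellow) = 1 − P(no yellow).
P(none) = C(6,3)/C(10,3) = 20/120.
So P = 1 − 20/120 = 5/6 ≈ 0.8333.

5/6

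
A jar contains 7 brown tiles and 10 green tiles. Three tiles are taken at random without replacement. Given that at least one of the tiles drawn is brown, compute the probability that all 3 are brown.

P(all 3 brown) = C(7,3)/C(17,3) = 7/136; P(at least one brown) = 1 − C(10,3)/C(17,3) = 14/17.
Since 'all 3 brown' ⊆ 'at least one brown', P(all 3 | at least one) = 7/136 / 14/17 = 1/16 ≈ 0.0625.

1/16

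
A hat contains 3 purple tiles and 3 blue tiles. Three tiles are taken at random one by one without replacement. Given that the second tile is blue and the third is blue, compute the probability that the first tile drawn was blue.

1/4

P(first=blue and the second tile is blue and the third is blue) = (3/6)·(2/5)·(1/4) = 1/20.
P(E) = Σ over first color = 3/20 + 1/20 = 1/5.
By Bayes, P(first=blue | E) = 1/20 / 1/5 = 1/4 ≈ 0.2500.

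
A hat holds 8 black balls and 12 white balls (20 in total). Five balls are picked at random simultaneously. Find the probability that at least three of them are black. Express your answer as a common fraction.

287/969

Sum the hypergeometric tail for j = 3,…,5 black balls.
Favorable = C(8,3)·C(12,2) + C(8,4)·C(12,1) + C(8,5)·C(12,0) = 4592; total = C(20,5) = 15504.
P = 4592/15504 = 287/969 ≈ 0.2962.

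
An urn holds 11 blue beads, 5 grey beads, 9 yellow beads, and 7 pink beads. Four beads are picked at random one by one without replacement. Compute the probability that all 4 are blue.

Unordered draws without replacement: count favorable combinations over C(32,4).
Favorable = C(11,4) · C(5,0) · C(9,0) · C(7,0) = 330; total = C(32,4) = 35960.
P = 330/35960 = 33/3596 ≈ 0.0092.

33/3596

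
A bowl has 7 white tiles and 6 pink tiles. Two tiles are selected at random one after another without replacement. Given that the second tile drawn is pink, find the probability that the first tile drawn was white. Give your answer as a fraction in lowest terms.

P(first=white and the second tile drawn is pink) = (7/13)·(6/12) = 7/26.
P(the second tile drawn is pink) = Σ over first color = 7/26 + 5/26 = 6/13.
By Bayes, P(first=white | the second tile drawn is pink) = 7/26 / 6/13 = 7/12 ≈ 0.5833.

7/12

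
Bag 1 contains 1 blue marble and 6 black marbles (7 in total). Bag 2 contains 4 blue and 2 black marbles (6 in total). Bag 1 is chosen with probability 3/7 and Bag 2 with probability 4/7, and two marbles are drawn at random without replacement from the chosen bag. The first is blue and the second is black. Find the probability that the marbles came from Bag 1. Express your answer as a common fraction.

45/157

P(E | Bag 1) = 1/7; P(E | Bag 2) = 4/15.
P(E) = 3/7·1/7 + 4/7·4/15 = 157/735.
By Bayes' rule, P(Bag 1 | E) = 3/49 / 157/735 = 45/157 ≈ 0.2866.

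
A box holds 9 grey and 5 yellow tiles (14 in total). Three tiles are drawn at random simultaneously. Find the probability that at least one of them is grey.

177/182

Use the complement: P(at least one grey) = 1 − P(no grey).
P(none) = C(5,3)/C(14,3) = 10/364.
So P = 1 − 10/364 = 177/182 ≈ 0.9725.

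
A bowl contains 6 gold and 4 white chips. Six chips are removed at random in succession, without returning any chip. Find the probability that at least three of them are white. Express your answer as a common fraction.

Sum the hypergeometric tail for j = 3,…,4 white chips.
Favorable = C(4,3)·C(6,3) + C(4,4)·C(6,2) = 95; total = C(10,6) = 210.
P = 95/210 = 19/42 ≈ 0.4524.

19/42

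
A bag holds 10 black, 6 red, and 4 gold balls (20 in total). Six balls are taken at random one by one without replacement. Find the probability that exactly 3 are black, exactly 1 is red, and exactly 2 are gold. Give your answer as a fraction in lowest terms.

Unordered draws without replacement: count favorable combinations over C(20,6).
Favorable = C(10,3) · C(6,1) · C(4,2) = 4320; total = C(20,6) = 38760.
P = 4320/38760 = 36/323 ≈ 0.1115.

36/323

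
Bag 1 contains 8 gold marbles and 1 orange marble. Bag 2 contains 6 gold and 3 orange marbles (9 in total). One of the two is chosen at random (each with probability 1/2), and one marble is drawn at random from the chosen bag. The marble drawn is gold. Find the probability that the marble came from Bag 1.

4/7

P(gold | Bag 1) = 8/9; P(gold | Bag 2) = 2/3.
P(gold) = 1/2·8/9 + 1/2·2/3 = 7/9.
By Bayes' rule, P(Bag 1 | gold) = 4/9 / 7/9 = 4/7 ≈ 0.5714.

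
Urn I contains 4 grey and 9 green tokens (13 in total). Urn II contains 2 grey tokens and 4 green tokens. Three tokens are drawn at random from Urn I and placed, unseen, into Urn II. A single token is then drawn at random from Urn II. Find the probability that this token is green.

79/117

Condition on how many of the transferred tokens are green (from Urn I: 9 green of 13; then Urn II has 9 total).
  0 green: C(9,0)C(4,3)/C(13,3) = 2/143; then P = 4/9
  1 green: C(9,1)C(4,2)/C(13,3) = 27/143; then P = 5/9
  2 green: C(9,2)C(4,1)/C(13,3) = 72/143; then P = 6/9
  3 green: C(9,3)C(4,0)/C(13,3) = 42/143; then P = 7/9
P(green from Urn II) = 79/117 ≈ 0.6752.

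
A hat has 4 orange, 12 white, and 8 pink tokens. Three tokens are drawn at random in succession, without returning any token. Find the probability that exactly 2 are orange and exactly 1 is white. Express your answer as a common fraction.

9/253

Unordered draws without replacement: count favorable combinations over C(24,3).
Favorable = C(4,2) · C(12,1) · C(8,0) = 72; total = C(24,3) = 2024.
P = 72/2024 = 9/253 ≈ 0.0356.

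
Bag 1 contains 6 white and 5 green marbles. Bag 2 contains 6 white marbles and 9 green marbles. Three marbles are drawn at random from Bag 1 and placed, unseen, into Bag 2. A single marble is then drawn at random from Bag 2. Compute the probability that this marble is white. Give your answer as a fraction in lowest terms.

Condition on how many of the transferred marbles are white (from Bag 1: 6 white of 11; then Bag 2 has 18 total).
  0 white: C(6,0)C(5,3)/C(11,3) = 2/33; then P = 6/18
  1 white: C(6,1)C(5,2)/C(11,3) = 4/11; then P = 7/18
  2 white: C(6,2)C(5,1)/C(11,3) = 5/11; then P = 8/18
  3 white: C(6,3)C(5,0)/C(11,3) = 4/33; then P = 9/18
P(white from Bag 2) = 14/33 ≈ 0.4242.

14/33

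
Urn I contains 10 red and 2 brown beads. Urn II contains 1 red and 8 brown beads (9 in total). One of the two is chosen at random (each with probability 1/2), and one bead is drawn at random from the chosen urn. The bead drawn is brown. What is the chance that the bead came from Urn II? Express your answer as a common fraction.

P(brown | Urn I) = 1/6; P(brown | Urn II) = 8/9.
P(brown) = 1/2·1/6 + 1/2·8/9 = 19/36.
By Bayes' rule, P(Urn II | brown) = 4/9 / 19/36 = 16/19 ≈ 0.8421.

16/19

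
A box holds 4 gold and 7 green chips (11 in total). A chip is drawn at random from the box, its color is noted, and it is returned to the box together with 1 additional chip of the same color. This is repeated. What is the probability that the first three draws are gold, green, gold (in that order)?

Track the composition after each reinforcement of +1.
P = (4/11) · (7/12) · (5/13) = 35/429 ≈ 0.0816.

35/429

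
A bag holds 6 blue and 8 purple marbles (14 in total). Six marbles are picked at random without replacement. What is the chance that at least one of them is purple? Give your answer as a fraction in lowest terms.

Use the complement: P(at least one purple) = 1 − P(no purple).
P(none) = C(6,6)/C(14,6) = 1/3003.
So P = 1 − 1/3003 = 3002/3003 ≈ 0.9997.

3002/3003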